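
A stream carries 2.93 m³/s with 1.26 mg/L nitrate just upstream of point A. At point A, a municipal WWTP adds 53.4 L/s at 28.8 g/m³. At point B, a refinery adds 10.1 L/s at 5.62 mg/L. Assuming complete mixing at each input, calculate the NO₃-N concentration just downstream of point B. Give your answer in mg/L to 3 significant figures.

53.4 L/s = 0.0534 m³/s.
After input A: C = (2.93·1.26 + 0.0534·28.8) / 2.983 = 1.753 mg/L.
10.1 L/s = 0.0101 m³/s.
After input B: C = (2.983·1.753 + 0.0101·5.62) / 2.994 = 1.766 mg/L.

1.77 mg/L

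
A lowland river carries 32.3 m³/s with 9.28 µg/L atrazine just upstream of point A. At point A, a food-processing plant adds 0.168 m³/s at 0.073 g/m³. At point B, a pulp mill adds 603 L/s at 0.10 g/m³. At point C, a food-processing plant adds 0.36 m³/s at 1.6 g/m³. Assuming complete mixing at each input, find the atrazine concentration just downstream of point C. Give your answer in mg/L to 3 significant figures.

0.0284 mg/L

9.28 µg/L = 0.00928 mg/L.
After input A: C = (32.3·0.00928 + 0.168·0.073) / 32.47 = 0.00961 mg/L.
603 L/s = 0.603 m³/s.
After input B: C = (32.47·0.00961 + 0.603·0.1) / 33.07 = 0.01126 mg/L.
After input C: C = (33.07·0.01126 + 0.36·1.6) / 33.43 = 0.02837 mg/L.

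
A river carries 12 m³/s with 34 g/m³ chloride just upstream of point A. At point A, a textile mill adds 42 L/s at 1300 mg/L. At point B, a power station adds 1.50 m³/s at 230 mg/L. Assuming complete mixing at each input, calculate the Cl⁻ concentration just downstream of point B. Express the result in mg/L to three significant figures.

59.6 mg/L

42 L/s = 0.042 m³/s.
After input A: C = (12·34 + 0.042·1300) / 12.04 = 38.42 mg/L.
After input B: C = (12.04·38.42 + 1.5·230) / 13.54 = 59.64 mg/L.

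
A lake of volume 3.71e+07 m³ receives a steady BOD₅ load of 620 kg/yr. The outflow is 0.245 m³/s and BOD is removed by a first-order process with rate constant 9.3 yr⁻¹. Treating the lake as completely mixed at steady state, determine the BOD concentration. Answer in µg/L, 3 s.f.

1.76 µg/L

Outflow Q = 0.245 m³/s × 3.156e+07 s/yr = 7.732e+06 m³/yr.
Steady-state CSTR mass balance: W = Q·C + k·V·C, so C = W/(Q + kV).
Q + kV = 7.732e+06 + 9.3·3.71e+07 = 3.528e+08 m³/yr.
C = 620/3.528e+08 = 1.758e-06 kg/m³ = 0.001758 mg/L = 1.758 µg/L.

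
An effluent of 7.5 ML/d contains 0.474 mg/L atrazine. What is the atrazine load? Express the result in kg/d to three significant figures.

7.5 ML/d = 0.08681 m³/s.
Mass flux = Q·C = 0.08681 m³/s × 0.474 g/m³ = 0.04115 g/s.
= 0.04115 g/s × 86.4 = 3.555 kg/d.

3.56 kg/d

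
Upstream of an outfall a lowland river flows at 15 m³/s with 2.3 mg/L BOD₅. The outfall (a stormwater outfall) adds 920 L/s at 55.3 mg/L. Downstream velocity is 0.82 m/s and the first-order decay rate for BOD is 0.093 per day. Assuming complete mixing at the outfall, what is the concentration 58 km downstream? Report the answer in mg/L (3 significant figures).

920 L/s = 0.92 m³/s.
After complete mixing, C₀ = (0.92·55.3 + 15·2.3) / 15.92 = 5.363 mg/L.
Travel time t = 5.8e+04 m / 0.82 m/s = 7.073e+04 s = 0.8187 d.
C = 5.363·exp(−0.093·0.8187) = 5.363·0.9267 = 4.97 mg/L.

4.97 mg/L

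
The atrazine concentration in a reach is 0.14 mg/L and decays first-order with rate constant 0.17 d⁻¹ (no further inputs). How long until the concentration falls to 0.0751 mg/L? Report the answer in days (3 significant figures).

3.66 d

t = ln(C₀/C)/k = ln(0.14/0.0751)/0.17 = 0.6228/0.17 = 3.664 d.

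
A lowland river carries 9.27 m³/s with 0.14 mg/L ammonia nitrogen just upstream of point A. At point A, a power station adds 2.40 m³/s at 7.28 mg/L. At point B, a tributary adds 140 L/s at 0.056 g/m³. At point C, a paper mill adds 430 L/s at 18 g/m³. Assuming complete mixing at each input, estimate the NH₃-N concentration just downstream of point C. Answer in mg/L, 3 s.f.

After input A: C = (9.27·0.14 + 2.4·7.28) / 11.67 = 1.608 mg/L.
140 L/s = 0.14 m³/s.
After input B: C = (11.67·1.608 + 0.14·0.056) / 11.81 = 1.59 mg/L.
430 L/s = 0.43 m³/s.
After input C: C = (11.81·1.59 + 0.43·18) / 12.24 = 2.166 mg/L.

2.17 mg/L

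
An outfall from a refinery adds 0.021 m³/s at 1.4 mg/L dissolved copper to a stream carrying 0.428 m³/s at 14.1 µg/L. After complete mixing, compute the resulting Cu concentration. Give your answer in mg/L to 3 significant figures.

0.0789 mg/L

14.1 µg/L = 0.0141 mg/L.
By mass balance at complete mixing, C = (0.021·1.4 + 0.428·0.0141) / (0.021 + 0.428) = 0.03543/0.449 = 0.07892 mg/L.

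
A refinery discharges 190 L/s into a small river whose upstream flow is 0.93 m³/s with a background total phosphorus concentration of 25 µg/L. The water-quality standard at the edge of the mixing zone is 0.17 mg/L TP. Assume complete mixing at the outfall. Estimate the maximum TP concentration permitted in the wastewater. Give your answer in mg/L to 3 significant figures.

190 L/s = 0.19 m³/s.
25 µg/L = 0.025 mg/L.
Mass balance: 0.17·1.12 = 0.19·Cₑ + 0.93·0.025.
Cₑ = (0.1904 − 0.02325) / 0.19 = 0.8797 mg/L.

0.880 mg/L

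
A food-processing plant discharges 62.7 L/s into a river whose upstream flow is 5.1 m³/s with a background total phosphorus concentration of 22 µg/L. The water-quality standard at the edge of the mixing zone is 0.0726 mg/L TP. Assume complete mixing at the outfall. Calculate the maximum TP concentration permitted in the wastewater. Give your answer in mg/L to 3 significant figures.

62.7 L/s = 0.0627 m³/s.
22 µg/L = 0.022 mg/L.
Mass balance: 0.0726·5.163 = 0.0627·Cₑ + 5.1·0.022.
Cₑ = (0.3748 − 0.1122) / 0.0627 = 4.188 mg/L.

4.19 mg/L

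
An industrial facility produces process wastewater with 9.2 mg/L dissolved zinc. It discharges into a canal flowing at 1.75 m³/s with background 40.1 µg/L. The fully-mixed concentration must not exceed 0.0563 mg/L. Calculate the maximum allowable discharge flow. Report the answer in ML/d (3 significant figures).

40.1 µg/L = 0.0401 mg/L.
Mass balance at complete mixing: C_std·(Q_w + Q_r) = Q_w·C_e + Q_r·C_b.
Rearranging, Q_w = Q_r·(C_std − C_b)/(C_e − C_std) = 1.75·(0.0563 − 0.0401) / (9.2 − 0.0563) = 0.0031 m³/s.
= 0.2679 ML/d.

0.268 ML/d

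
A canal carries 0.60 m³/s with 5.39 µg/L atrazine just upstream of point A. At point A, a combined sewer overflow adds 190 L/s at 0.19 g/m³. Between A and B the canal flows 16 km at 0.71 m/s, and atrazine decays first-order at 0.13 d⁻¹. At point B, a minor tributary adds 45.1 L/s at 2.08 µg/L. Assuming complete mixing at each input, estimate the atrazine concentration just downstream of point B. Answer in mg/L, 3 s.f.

0.0456 mg/L

5.39 µg/L = 0.00539 mg/L.
190 L/s = 0.19 m³/s.
After input A: C = (0.6·0.00539 + 0.19·0.19) / 0.79 = 0.04979 mg/L.
Over the 16 km reach to input B (t = 2.254e+04 s = 0.2608 d), decay gives C = 0.04979·exp(−0.13·0.2608) = 0.04813 mg/L.
45.1 L/s = 0.0451 m³/s.
2.08 µg/L = 0.00208 mg/L.
After input B: C = (0.79·0.04813 + 0.0451·0.00208) / 0.8351 = 0.04564 mg/L.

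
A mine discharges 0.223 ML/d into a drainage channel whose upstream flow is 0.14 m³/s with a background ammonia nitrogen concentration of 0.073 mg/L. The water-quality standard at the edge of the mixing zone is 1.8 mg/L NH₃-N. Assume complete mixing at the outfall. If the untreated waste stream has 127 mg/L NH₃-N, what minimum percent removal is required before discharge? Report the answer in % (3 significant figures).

24.8 %

0.223 ML/d = 0.002581 m³/s.
Mass balance: 1.8·0.1426 = 0.002581·Cₑ + 0.14·0.073.
Cₑ = (0.2566 − 0.01022) / 0.002581 = 95.48 mg/L.
Required removal = 1 − 95.48/127 = 24.82 %.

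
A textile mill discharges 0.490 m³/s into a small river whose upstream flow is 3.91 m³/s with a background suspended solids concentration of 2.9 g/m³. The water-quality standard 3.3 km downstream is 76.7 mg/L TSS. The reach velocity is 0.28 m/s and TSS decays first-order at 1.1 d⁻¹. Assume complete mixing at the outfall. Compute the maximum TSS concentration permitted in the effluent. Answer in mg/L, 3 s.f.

Travel time to the compliance point: t = 3300/0.28 = 1.179e+04 s = 0.1364 d; decay factor exp(−1.1·0.1364) = 0.8607.
So the concentration just after mixing may be at most 76.7/0.8607 = 89.12 mg/L.
Mass balance: 89.12·4.4 = 0.49·Cₑ + 3.91·2.9.
Cₑ = (392.1 − 11.34) / 0.49 = 777.1 mg/L.

777 mg/L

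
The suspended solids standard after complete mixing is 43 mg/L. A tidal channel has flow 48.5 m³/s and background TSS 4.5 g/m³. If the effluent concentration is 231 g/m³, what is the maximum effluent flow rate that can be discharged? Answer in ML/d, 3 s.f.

858 ML/d

Mass balance at complete mixing: C_std·(Q_w + Q_r) = Q_w·C_e + Q_r·C_b.
Rearranging, Q_w = Q_r·(C_std − C_b)/(C_e − C_std) = 48.5·(43 − 4.5) / (231 − 43) = 9.932 m³/s.
= 858.1 ML/d.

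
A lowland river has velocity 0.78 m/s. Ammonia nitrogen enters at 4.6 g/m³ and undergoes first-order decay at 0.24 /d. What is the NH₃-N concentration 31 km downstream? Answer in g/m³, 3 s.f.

4.12 g/m³

Travel time t = 31 km / 0.78 m/s = 3.1e+04/0.78 = 3.974e+04 s = 0.46 d.
First-order decay: C = 4.6·exp(−0.24·0.46) = 4.6·0.8955 = 4.119 g/m³.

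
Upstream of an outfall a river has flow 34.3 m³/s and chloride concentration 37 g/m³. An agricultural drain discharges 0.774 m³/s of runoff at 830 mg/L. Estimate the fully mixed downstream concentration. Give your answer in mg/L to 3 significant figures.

Conservation of mass across the mixing zone: C = (0.774·830 + 34.3·37) / (0.774 + 34.3) = 1912/35.07 = 54.5 mg/L.

54.5 mg/L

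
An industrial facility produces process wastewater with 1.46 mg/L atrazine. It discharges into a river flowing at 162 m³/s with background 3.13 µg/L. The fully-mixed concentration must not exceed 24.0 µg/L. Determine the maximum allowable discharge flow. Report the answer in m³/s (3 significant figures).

3.13 µg/L = 0.00313 mg/L.
24.0 µg/L = 0.024 mg/L.
Mass balance at complete mixing: C_std·(Q_w + Q_r) = Q_w·C_e + Q_r·C_b.
Rearranging, Q_w = Q_r·(C_std − C_b)/(C_e − C_std) = 162·(0.024 − 0.00313) / (1.46 − 0.024) = 2.354 m³/s.

2.35 m³/s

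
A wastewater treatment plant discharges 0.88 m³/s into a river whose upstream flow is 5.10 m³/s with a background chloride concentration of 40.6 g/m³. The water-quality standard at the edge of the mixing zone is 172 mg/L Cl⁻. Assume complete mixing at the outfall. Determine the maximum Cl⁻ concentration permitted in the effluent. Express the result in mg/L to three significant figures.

Mass balance: 172·5.98 = 0.88·Cₑ + 5.1·40.6.
Cₑ = (1029 − 207.1) / 0.88 = 933.5 mg/L.

934 mg/L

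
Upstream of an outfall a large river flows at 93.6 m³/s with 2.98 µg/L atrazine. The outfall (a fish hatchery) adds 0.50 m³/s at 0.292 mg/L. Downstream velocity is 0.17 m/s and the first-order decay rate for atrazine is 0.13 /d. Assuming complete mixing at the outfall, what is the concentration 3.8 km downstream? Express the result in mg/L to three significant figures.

2.98 µg/L = 0.00298 mg/L.
After complete mixing, C₀ = (0.5·0.292 + 93.6·0.00298) / 94.1 = 0.004516 mg/L.
Travel time t = 3800 m / 0.17 m/s = 2.235e+04 s = 0.2587 d.
C = 0.004516·exp(−0.13·0.2587) = 0.004516·0.9669 = 0.004366 mg/L.

0.00437 mg/L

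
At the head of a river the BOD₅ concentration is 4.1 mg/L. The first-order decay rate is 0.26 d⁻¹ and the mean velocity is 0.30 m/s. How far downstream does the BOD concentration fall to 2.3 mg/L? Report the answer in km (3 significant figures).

From C = C₀·e^(−kt), t = ln(C₀/C)/k = ln(4.1/2.3)/0.26 = 0.5781/0.26 = 2.223 d.
Distance = v·t = 0.30 m/s × 1.921e+05 s = 5.763e+04 m = 57.63 km.

57.6 km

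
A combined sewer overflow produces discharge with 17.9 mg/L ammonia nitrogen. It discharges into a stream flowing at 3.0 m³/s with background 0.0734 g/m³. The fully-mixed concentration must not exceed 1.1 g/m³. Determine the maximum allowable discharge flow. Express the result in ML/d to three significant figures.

Mass balance at complete mixing: C_std·(Q_w + Q_r) = Q_w·C_e + Q_r·C_b.
Rearranging, Q_w = Q_r·(C_std − C_b)/(C_e − C_std) = 3.0·(1.1 − 0.0734) / (17.9 − 1.1) = 0.1833 m³/s.
= 15.84 ML/d.

15.8 ML/d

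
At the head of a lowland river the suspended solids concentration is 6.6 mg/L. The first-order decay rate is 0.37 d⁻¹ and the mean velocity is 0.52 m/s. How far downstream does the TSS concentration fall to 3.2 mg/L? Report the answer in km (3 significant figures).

From C = C₀·e^(−kt), t = ln(C₀/C)/k = ln(6.6/3.2)/0.37 = 0.7239/0.37 = 1.957 d.
Distance = v·t = 0.52 m/s × 1.69e+05 s = 8.79e+04 m = 87.9 km.

87.9 km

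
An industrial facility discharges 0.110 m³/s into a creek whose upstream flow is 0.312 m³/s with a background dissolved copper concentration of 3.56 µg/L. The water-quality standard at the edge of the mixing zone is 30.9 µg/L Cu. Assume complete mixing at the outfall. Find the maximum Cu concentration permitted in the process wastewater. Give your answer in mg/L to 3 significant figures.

0.108 mg/L

3.56 µg/L = 0.00356 mg/L.
30.9 µg/L = 0.0309 mg/L.
Mass balance: 0.0309·0.422 = 0.11·Cₑ + 0.312·0.00356.
Cₑ = (0.01304 − 0.001111) / 0.11 = 0.1084 mg/L.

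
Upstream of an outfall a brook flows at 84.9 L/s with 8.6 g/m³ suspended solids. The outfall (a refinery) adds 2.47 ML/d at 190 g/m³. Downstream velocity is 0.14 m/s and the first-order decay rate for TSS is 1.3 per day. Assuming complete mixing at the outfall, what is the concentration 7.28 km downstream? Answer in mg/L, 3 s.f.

2.47 ML/d = 0.02859 m³/s.
84.9 L/s = 0.0849 m³/s.
After complete mixing, C₀ = (0.02859·190 + 0.0849·8.6) / 0.1135 = 54.3 mg/L.
Travel time t = 7280 m / 0.14 m/s = 5.2e+04 s = 0.6019 d.
C = 54.3·exp(−1.3·0.6019) = 54.3·0.4573 = 24.83 mg/L.

24.8 mg/L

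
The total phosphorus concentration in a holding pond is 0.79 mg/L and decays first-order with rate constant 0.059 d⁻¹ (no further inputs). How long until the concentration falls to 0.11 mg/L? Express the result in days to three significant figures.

33.4 d

t = ln(C₀/C)/k = ln(0.79/0.11)/0.059 = 1.972/0.059 = 33.42 d.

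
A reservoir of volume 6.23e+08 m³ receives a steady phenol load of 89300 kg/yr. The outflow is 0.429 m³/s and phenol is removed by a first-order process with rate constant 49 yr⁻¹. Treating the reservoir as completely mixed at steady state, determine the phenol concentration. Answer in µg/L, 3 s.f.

Outflow Q = 0.429 m³/s × 3.156e+07 s/yr = 1.354e+07 m³/yr.
Steady-state CSTR mass balance: W = Q·C + k·V·C, so C = W/(Q + kV).
Q + kV = 1.354e+07 + 49·6.23e+08 = 3.054e+10 m³/yr.
C = 89300/3.054e+10 = 2.924e-06 kg/m³ = 0.002924 mg/L = 2.924 µg/L.

2.92 µg/L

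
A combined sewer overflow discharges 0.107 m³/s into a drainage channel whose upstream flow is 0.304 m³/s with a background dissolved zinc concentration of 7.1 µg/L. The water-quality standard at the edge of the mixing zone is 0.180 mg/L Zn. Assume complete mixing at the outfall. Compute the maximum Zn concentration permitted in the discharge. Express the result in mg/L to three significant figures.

0.671 mg/L

7.1 µg/L = 0.0071 mg/L.
Mass balance: 0.18·0.411 = 0.107·Cₑ + 0.304·0.0071.
Cₑ = (0.07398 − 0.002158) / 0.107 = 0.6712 mg/L.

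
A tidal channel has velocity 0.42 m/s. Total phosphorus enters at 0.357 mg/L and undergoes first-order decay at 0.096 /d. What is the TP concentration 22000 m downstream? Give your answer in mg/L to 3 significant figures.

0.337 mg/L

Travel time t = 22000 m / 0.42 m/s = 2.2e+04/0.42 = 5.238e+04 s = 0.6063 d.
First-order decay: C = 0.357·exp(−0.096·0.6063) = 0.357·0.9435 = 0.3368 mg/L.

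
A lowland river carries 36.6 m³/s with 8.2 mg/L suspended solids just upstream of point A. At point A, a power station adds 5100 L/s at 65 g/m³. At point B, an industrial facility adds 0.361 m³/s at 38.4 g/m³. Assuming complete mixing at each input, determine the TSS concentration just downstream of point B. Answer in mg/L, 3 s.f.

5100 L/s = 5.1 m³/s.
After input A: C = (36.6·8.2 + 5.1·65) / 41.7 = 15.15 mg/L.
After input B: C = (41.7·15.15 + 0.361·38.4) / 42.06 = 15.35 mg/L.

15.3 mg/L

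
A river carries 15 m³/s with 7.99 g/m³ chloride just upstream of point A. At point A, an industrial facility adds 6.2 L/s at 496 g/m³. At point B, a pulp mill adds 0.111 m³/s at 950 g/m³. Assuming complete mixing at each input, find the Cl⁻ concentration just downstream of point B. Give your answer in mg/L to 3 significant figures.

15.1 mg/L

6.2 L/s = 0.0062 m³/s.
After input A: C = (15·7.99 + 0.0062·496) / 15.01 = 8.192 mg/L.
After input B: C = (15.01·8.192 + 0.111·950) / 15.12 = 15.11 mg/L.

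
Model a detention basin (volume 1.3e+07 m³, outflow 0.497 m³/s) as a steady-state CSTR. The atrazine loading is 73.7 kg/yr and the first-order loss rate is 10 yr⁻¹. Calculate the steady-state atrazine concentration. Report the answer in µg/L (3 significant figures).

Outflow Q = 0.497 m³/s × 3.156e+07 s/yr = 1.568e+07 m³/yr.
Steady-state CSTR mass balance: W = Q·C + k·V·C, so C = W/(Q + kV).
Q + kV = 1.568e+07 + 10·1.3e+07 = 1.457e+08 m³/yr.
C = 73.7/1.457e+08 = 5.059e-07 kg/m³ = 0.0005059 mg/L = 0.5059 µg/L.

0.506 µg/L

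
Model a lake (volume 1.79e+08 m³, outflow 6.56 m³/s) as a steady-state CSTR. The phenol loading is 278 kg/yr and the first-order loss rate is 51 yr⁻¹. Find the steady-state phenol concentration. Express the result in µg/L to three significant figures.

0.0298 µg/L

Outflow Q = 6.56 m³/s × 3.156e+07 s/yr = 2.07e+08 m³/yr.
Steady-state CSTR mass balance: W = Q·C + k·V·C, so C = W/(Q + kV).
Q + kV = 2.07e+08 + 51·1.79e+08 = 9.336e+09 m³/yr.
C = 278/9.336e+09 = 2.978e-08 kg/m³ = 2.978e-05 mg/L = 0.02978 µg/L.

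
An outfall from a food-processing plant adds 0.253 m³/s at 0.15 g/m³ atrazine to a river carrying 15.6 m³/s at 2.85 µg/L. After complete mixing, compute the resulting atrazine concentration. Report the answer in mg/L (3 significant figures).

2.85 µg/L = 0.00285 mg/L.
By mass balance at complete mixing, C = (0.253·0.15 + 15.6·0.00285) / (0.253 + 15.6) = 0.08241/15.85 = 0.005198 mg/L.

0.00520 mg/L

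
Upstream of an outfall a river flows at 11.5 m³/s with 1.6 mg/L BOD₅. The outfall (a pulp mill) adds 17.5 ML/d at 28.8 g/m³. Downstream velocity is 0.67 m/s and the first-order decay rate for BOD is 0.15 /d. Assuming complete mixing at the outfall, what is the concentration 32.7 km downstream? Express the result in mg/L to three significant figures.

1.90 mg/L

17.5 ML/d = 0.2025 m³/s.
After complete mixing, C₀ = (0.2025·28.8 + 11.5·1.6) / 11.7 = 2.071 mg/L.
Travel time t = 3.27e+04 m / 0.67 m/s = 4.881e+04 s = 0.5649 d.
C = 2.071·exp(−0.15·0.5649) = 2.071·0.9188 = 1.903 mg/L.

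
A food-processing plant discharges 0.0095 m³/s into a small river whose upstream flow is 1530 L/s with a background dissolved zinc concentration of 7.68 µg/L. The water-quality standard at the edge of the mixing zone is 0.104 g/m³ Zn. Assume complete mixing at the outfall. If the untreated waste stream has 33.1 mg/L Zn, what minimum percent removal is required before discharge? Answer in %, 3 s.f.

52.8 %

1530 L/s = 1.53 m³/s.
7.68 µg/L = 0.00768 mg/L.
Mass balance: 0.104·1.54 = 0.0095·Cₑ + 1.53·0.00768.
Cₑ = (0.1601 − 0.01175) / 0.0095 = 15.62 mg/L.
Required removal = 1 − 15.62/33.1 = 52.82 %.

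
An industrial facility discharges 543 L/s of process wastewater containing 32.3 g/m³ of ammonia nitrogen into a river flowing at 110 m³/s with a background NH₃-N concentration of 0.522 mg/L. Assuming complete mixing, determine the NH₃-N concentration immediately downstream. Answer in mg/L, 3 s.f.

0.678 mg/L

543 L/s = 0.543 m³/s.
Conservation of mass across the mixing zone: C = (0.543·32.3 + 110·0.522) / (0.543 + 110) = 74.96/110.5 = 0.6781 mg/L.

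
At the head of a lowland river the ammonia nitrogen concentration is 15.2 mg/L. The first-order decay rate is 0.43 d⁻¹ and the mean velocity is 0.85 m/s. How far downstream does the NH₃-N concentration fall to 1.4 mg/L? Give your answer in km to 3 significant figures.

From C = C₀·e^(−kt), t = ln(C₀/C)/k = ln(15.2/1.4)/0.43 = 2.385/0.43 = 5.546 d.
Distance = v·t = 0.85 m/s × 4.792e+05 s = 4.073e+05 m = 407.3 km.

407 km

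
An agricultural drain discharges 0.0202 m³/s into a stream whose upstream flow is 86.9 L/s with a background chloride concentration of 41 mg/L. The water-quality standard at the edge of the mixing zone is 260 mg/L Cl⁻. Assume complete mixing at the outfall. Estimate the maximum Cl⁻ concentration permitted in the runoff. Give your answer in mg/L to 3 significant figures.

86.9 L/s = 0.0869 m³/s.
Mass balance: 260·0.1071 = 0.0202·Cₑ + 0.0869·41.
Cₑ = (27.85 − 3.563) / 0.0202 = 1202 mg/L.

1200 mg/L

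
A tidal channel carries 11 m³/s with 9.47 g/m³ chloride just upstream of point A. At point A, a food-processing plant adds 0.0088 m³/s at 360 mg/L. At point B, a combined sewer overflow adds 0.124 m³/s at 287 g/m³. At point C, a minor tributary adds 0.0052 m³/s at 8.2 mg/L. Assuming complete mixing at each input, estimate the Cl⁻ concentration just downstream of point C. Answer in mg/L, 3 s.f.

12.8 mg/L

After input A: C = (11·9.47 + 0.0088·360) / 11.01 = 9.75 mg/L.
After input B: C = (11.01·9.75 + 0.124·287) / 11.13 = 12.84 mg/L.
After input C: C = (11.13·12.84 + 0.0052·8.2) / 11.14 = 12.84 mg/L.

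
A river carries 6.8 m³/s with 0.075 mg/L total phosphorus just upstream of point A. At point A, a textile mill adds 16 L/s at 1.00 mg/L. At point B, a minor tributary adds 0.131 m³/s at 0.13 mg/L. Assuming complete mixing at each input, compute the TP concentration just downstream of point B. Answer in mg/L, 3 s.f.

0.0782 mg/L

16 L/s = 0.016 m³/s.
After input A: C = (6.8·0.075 + 0.016·1) / 6.816 = 0.07717 mg/L.
After input B: C = (6.816·0.07717 + 0.131·0.13) / 6.947 = 0.07817 mg/L.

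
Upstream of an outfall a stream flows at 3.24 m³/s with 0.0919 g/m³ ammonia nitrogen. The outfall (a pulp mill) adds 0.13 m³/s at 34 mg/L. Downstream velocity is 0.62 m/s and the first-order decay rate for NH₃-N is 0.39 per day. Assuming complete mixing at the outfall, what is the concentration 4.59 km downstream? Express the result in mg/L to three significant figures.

After complete mixing, C₀ = (0.13·34 + 3.24·0.0919) / 3.37 = 1.4 mg/L.
Travel time t = 4590 m / 0.62 m/s = 7403 s = 0.08569 d.
C = 1.4·exp(−0.39·0.08569) = 1.4·0.9671 = 1.354 mg/L.

1.35 mg/L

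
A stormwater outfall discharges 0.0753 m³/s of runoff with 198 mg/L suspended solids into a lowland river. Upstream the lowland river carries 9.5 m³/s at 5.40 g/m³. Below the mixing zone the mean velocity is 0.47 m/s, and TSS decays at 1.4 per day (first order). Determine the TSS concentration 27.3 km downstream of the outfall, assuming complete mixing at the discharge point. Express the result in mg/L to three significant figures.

After complete mixing, C₀ = (0.0753·198 + 9.5·5.4) / 9.575 = 6.915 mg/L.
Travel time t = 2.73e+04 m / 0.47 m/s = 5.809e+04 s = 0.6723 d.
C = 6.915·exp(−1.4·0.6723) = 6.915·0.3902 = 2.698 mg/L.

2.70 mg/L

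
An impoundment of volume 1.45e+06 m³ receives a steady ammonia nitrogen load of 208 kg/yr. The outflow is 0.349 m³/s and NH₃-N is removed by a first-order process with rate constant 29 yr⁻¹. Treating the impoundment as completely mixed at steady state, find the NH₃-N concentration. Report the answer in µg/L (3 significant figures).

Outflow Q = 0.349 m³/s × 3.156e+07 s/yr = 1.101e+07 m³/yr.
Steady-state CSTR mass balance: W = Q·C + k·V·C, so C = W/(Q + kV).
Q + kV = 1.101e+07 + 29·1.45e+06 = 5.306e+07 m³/yr.
C = 208/5.306e+07 = 3.92e-06 kg/m³ = 0.00392 mg/L = 3.92 µg/L.

3.92 µg/L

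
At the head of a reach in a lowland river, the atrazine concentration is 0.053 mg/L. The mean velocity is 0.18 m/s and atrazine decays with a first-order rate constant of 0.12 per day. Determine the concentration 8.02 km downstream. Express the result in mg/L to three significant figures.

0.0498 mg/L

Travel time t = 8.02 km / 0.18 m/s = 8020/0.18 = 4.456e+04 s = 0.5157 d.
First-order decay: C = 0.053·exp(−0.12·0.5157) = 0.053·0.94 = 0.04982 mg/L.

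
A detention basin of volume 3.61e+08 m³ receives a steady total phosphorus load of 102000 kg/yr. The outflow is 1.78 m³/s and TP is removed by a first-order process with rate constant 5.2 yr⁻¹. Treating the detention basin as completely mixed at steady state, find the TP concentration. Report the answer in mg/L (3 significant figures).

Outflow Q = 1.78 m³/s × 3.156e+07 s/yr = 5.617e+07 m³/yr.
Steady-state CSTR mass balance: W = Q·C + k·V·C, so C = W/(Q + kV).
Q + kV = 5.617e+07 + 5.2·3.61e+08 = 1.933e+09 m³/yr.
C = 102000/1.933e+09 = 5.276e-05 kg/m³ = 0.05276 mg/L.

0.0528 mg/L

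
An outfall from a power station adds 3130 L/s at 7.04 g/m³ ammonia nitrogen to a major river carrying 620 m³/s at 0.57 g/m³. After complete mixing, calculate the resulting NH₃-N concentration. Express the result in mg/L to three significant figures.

0.602 mg/L

3130 L/s = 3.13 m³/s.
Conservation of mass across the mixing zone: C = (3.13·7.04 + 620·0.57) / (3.13 + 620) = 375.4/623.1 = 0.6025 mg/L.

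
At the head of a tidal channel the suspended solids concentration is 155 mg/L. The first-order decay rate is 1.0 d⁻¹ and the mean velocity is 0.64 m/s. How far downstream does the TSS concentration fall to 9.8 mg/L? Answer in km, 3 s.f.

153 km

From C = C₀·e^(−kt), t = ln(C₀/C)/k = ln(155/9.8)/1.0 = 2.761/1.0 = 2.761 d.
Distance = v·t = 0.64 m/s × 2.386e+05 s = 1.527e+05 m = 152.7 km.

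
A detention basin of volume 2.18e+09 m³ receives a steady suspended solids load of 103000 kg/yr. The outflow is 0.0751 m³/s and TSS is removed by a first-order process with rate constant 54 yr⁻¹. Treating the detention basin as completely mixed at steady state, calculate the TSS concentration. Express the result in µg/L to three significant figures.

0.875 µg/L

Outflow Q = 0.0751 m³/s × 3.156e+07 s/yr = 2.37e+06 m³/yr.
Steady-state CSTR mass balance: W = Q·C + k·V·C, so C = W/(Q + kV).
Q + kV = 2.37e+06 + 54·2.18e+09 = 1.177e+11 m³/yr.
C = 103000/1.177e+11 = 8.749e-07 kg/m³ = 0.0008749 mg/L = 0.8749 µg/L.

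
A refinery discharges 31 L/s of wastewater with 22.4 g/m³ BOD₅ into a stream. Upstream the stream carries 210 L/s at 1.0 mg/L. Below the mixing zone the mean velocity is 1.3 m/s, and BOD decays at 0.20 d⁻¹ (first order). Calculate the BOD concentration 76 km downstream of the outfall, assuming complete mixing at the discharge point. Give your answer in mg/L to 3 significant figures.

31 L/s = 0.031 m³/s.
210 L/s = 0.21 m³/s.
After complete mixing, C₀ = (0.031·22.4 + 0.21·1) / 0.241 = 3.753 mg/L.
Travel time t = 7.6e+04 m / 1.3 m/s = 5.846e+04 s = 0.6766 d.
C = 3.753·exp(−0.20·0.6766) = 3.753·0.8734 = 3.278 mg/L.

3.28 mg/L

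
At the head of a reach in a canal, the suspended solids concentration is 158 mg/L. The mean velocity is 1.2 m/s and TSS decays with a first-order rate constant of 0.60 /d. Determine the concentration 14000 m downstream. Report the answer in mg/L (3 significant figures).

146 mg/L

Travel time t = 14000 m / 1.2 m/s = 1.4e+04/1.2 = 1.167e+04 s = 0.135 d.
First-order decay: C = 158·exp(−0.60·0.135) = 158·0.9222 = 145.7 mg/L.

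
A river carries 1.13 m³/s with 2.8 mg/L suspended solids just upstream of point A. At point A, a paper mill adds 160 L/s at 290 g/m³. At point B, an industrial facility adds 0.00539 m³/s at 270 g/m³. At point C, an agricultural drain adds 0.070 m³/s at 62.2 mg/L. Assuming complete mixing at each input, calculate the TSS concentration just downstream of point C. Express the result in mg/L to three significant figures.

160 L/s = 0.16 m³/s.
After input A: C = (1.13·2.8 + 0.16·290) / 1.29 = 38.42 mg/L.
After input B: C = (1.29·38.42 + 0.00539·270) / 1.295 = 39.39 mg/L.
After input C: C = (1.295·39.39 + 0.07·62.2) / 1.365 = 40.55 mg/L.

40.6 mg/L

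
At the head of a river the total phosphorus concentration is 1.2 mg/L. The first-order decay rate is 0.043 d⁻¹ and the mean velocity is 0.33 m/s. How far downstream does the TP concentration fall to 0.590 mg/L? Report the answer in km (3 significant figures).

471 km

From C = C₀·e^(−kt), t = ln(C₀/C)/k = ln(1.2/0.590)/0.043 = 0.71/0.043 = 16.51 d.
Distance = v·t = 0.33 m/s × 1.427e+06 s = 4.707e+05 m = 470.7 km.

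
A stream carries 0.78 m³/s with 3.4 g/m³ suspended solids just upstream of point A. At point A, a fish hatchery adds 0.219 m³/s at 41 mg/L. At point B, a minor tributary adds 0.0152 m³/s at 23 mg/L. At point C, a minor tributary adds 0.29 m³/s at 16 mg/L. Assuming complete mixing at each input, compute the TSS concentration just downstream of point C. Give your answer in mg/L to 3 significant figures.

12.7 mg/L

After input A: C = (0.78·3.4 + 0.219·41) / 0.999 = 11.64 mg/L.
After input B: C = (0.999·11.64 + 0.0152·23) / 1.014 = 11.81 mg/L.
After input C: C = (1.014·11.81 + 0.29·16) / 1.304 = 12.74 mg/L.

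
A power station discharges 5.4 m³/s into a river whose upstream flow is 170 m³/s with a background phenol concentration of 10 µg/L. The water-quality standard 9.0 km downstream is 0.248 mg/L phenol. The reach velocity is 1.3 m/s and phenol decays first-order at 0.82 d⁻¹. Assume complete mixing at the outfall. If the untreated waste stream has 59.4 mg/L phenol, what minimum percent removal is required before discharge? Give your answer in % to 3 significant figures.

10 µg/L = 0.01 mg/L.
Travel time to the compliance point: t = 9000/1.3 = 6923 s = 0.08013 d; decay factor exp(−0.82·0.08013) = 0.9364.
So the concentration just after mixing may be at most 0.248/0.9364 = 0.2648 mg/L.
Mass balance: 0.2648·175.4 = 5.4·Cₑ + 170·0.01.
Cₑ = (46.45 − 1.7) / 5.4 = 8.288 mg/L.
Required removal = 1 − 8.288/59.4 = 86.05 %.

86.0 %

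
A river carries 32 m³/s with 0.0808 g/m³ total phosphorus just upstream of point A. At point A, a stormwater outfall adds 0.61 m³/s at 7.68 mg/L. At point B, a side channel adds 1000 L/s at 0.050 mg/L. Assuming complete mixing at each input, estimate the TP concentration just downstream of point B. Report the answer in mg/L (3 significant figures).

After input A: C = (32·0.0808 + 0.61·7.68) / 32.61 = 0.223 mg/L.
1000 L/s = 1 m³/s.
After input B: C = (32.61·0.223 + 1·0.05) / 33.61 = 0.2178 mg/L.

0.218 mg/L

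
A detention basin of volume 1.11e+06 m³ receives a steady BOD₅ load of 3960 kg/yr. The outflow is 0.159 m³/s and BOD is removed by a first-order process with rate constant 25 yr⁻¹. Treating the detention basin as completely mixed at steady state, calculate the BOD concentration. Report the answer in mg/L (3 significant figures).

Outflow Q = 0.159 m³/s × 3.156e+07 s/yr = 5.018e+06 m³/yr.
Steady-state CSTR mass balance: W = Q·C + k·V·C, so C = W/(Q + kV).
Q + kV = 5.018e+06 + 25·1.11e+06 = 3.277e+07 m³/yr.
C = 3960/3.277e+07 = 0.0001209 kg/m³ = 0.1209 mg/L.

0.121 mg/L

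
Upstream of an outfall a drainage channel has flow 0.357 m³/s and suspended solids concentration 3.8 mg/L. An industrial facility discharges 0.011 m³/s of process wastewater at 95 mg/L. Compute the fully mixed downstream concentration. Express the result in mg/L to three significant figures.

6.53 mg/L

By mass balance at complete mixing, C = (0.011·95 + 0.357·3.8) / (0.011 + 0.357) = 2.402/0.368 = 6.526 mg/L.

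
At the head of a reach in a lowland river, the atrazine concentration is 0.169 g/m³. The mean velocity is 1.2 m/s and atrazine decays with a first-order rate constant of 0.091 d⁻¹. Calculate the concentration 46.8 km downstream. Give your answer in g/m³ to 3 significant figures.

0.162 g/m³

Travel time t = 46.8 km / 1.2 m/s = 4.68e+04/1.2 = 3.9e+04 s = 0.4514 d.
First-order decay: C = 0.169·exp(−0.091·0.4514) = 0.169·0.9598 = 0.1622 g/m³.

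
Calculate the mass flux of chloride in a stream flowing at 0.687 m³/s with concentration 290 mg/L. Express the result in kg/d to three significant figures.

Mass flux = Q·C = 0.687 m³/s × 290 g/m³ = 199.2 g/s.
= 199.2 g/s × 86.4 = 1.721e+04 kg/d.

17200 kg/d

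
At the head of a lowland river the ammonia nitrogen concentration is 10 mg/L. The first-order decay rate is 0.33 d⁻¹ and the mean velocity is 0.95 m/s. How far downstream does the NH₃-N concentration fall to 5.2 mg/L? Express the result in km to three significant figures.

163 km

From C = C₀·e^(−kt), t = ln(C₀/C)/k = ln(10/5.2)/0.33 = 0.6539/0.33 = 1.982 d.
Distance = v·t = 0.95 m/s × 1.712e+05 s = 1.626e+05 m = 162.6 km.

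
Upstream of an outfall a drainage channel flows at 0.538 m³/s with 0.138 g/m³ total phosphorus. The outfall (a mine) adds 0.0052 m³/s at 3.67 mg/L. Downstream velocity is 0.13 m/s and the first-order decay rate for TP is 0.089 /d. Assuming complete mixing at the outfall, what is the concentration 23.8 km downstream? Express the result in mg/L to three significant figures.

0.142 mg/L

After complete mixing, C₀ = (0.0052·3.67 + 0.538·0.138) / 0.5432 = 0.1718 mg/L.
Travel time t = 2.38e+04 m / 0.13 m/s = 1.831e+05 s = 2.119 d.
C = 0.1718·exp(−0.089·2.119) = 0.1718·0.8281 = 0.1423 mg/L.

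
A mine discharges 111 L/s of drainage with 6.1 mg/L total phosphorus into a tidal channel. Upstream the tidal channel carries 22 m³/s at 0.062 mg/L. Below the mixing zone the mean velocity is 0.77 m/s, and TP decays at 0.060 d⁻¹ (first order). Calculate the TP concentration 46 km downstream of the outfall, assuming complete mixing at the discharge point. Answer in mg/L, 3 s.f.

111 L/s = 0.111 m³/s.
After complete mixing, C₀ = (0.111·6.1 + 22·0.062) / 22.11 = 0.09231 mg/L.
Travel time t = 4.6e+04 m / 0.77 m/s = 5.974e+04 s = 0.6914 d.
C = 0.09231·exp(−0.060·0.6914) = 0.09231·0.9594 = 0.08856 mg/L.

0.0886 mg/L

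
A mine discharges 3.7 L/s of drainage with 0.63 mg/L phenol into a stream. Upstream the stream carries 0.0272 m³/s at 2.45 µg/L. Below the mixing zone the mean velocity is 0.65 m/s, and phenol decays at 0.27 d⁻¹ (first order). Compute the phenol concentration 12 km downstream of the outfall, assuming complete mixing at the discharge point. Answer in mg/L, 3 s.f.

0.0732 mg/L

3.7 L/s = 0.0037 m³/s.
2.45 µg/L = 0.00245 mg/L.
After complete mixing, C₀ = (0.0037·0.63 + 0.0272·0.00245) / 0.0309 = 0.07759 mg/L.
Travel time t = 1.2e+04 m / 0.65 m/s = 1.846e+04 s = 0.2137 d.
C = 0.07759·exp(−0.27·0.2137) = 0.07759·0.9439 = 0.07324 mg/L.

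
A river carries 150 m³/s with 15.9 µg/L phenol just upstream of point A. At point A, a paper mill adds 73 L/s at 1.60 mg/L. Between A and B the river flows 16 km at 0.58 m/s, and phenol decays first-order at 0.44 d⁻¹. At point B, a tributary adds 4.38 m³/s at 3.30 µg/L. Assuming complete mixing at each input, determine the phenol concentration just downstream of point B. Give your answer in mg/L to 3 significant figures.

15.9 µg/L = 0.0159 mg/L.
73 L/s = 0.073 m³/s.
After input A: C = (150·0.0159 + 0.073·1.6) / 150.1 = 0.01667 mg/L.
Over the 16 km reach to input B (t = 2.759e+04 s = 0.3193 d), decay gives C = 0.01667·exp(−0.44·0.3193) = 0.01449 mg/L.
3.30 µg/L = 0.0033 mg/L.
After input B: C = (150.1·0.01449 + 4.38·0.0033) / 154.5 = 0.01417 mg/L.

0.0142 mg/L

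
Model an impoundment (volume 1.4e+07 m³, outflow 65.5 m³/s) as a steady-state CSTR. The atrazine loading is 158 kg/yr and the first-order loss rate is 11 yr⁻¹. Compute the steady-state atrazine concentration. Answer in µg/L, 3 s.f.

Outflow Q = 65.5 m³/s × 3.156e+07 s/yr = 2.067e+09 m³/yr.
Steady-state CSTR mass balance: W = Q·C + k·V·C, so C = W/(Q + kV).
Q + kV = 2.067e+09 + 11·1.4e+07 = 2.221e+09 m³/yr.
C = 158/2.221e+09 = 7.114e-08 kg/m³ = 7.114e-05 mg/L = 0.07114 µg/L.

0.0711 µg/L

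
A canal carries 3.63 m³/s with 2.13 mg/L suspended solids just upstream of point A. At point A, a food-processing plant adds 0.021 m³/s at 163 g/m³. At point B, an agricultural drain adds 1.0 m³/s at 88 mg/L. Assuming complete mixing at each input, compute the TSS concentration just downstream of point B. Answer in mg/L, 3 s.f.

21.3 mg/L

After input A: C = (3.63·2.13 + 0.021·163) / 3.651 = 3.055 mg/L.
After input B: C = (3.651·3.055 + 1·88) / 4.651 = 21.32 mg/L.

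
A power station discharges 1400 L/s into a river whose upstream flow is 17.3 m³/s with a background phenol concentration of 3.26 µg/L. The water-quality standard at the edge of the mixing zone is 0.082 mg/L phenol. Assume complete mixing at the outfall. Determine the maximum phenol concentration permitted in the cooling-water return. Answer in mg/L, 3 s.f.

1.06 mg/L

1400 L/s = 1.4 m³/s.
3.26 µg/L = 0.00326 mg/L.
Mass balance: 0.082·18.7 = 1.4·Cₑ + 17.3·0.00326.
Cₑ = (1.533 − 0.0564) / 1.4 = 1.055 mg/L.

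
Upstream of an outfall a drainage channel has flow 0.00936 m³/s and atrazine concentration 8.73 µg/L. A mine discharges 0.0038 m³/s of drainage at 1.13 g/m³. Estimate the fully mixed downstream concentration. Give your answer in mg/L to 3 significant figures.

8.73 µg/L = 0.00873 mg/L.
By mass balance at complete mixing, C = (0.0038·1.13 + 0.00936·0.00873) / (0.0038 + 0.00936) = 0.004376/0.01316 = 0.3325 mg/L.

0.333 mg/L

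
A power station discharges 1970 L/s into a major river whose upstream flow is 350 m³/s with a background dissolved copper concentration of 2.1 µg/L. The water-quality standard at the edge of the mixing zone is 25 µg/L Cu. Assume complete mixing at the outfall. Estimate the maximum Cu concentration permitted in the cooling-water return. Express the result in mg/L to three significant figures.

1970 L/s = 1.97 m³/s.
2.1 µg/L = 0.0021 mg/L.
25 µg/L = 0.025 mg/L.
Mass balance: 0.025·352 = 1.97·Cₑ + 350·0.0021.
Cₑ = (8.799 − 0.735) / 1.97 = 4.094 mg/L.

4.09 mg/L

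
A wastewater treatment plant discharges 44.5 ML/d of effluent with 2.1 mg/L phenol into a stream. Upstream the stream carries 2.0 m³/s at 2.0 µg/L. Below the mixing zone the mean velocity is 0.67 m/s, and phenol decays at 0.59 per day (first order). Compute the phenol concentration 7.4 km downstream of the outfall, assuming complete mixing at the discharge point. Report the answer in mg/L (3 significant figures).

0.400 mg/L

44.5 ML/d = 0.515 m³/s.
2.0 µg/L = 0.002 mg/L.
After complete mixing, C₀ = (0.515·2.1 + 2·0.002) / 2.515 = 0.4316 mg/L.
Travel time t = 7400 m / 0.67 m/s = 1.104e+04 s = 0.1278 d.
C = 0.4316·exp(−0.59·0.1278) = 0.4316·0.9274 = 0.4003 mg/L.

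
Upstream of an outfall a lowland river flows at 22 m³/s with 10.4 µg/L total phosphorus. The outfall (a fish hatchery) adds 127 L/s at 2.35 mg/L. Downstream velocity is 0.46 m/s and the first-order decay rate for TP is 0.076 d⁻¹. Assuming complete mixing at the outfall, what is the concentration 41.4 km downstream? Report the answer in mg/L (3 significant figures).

127 L/s = 0.127 m³/s.
10.4 µg/L = 0.0104 mg/L.
After complete mixing, C₀ = (0.127·2.35 + 22·0.0104) / 22.13 = 0.02383 mg/L.
Travel time t = 4.14e+04 m / 0.46 m/s = 9e+04 s = 1.042 d.
C = 0.02383·exp(−0.076·1.042) = 0.02383·0.9239 = 0.02201 mg/L.

0.0220 mg/L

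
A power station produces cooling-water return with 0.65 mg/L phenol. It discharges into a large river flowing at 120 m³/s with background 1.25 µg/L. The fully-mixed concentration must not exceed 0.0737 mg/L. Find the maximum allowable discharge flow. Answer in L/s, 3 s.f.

15100 L/s

1.25 µg/L = 0.00125 mg/L.
Mass balance at complete mixing: C_std·(Q_w + Q_r) = Q_w·C_e + Q_r·C_b.
Rearranging, Q_w = Q_r·(C_std − C_b)/(C_e − C_std) = 120·(0.0737 − 0.00125) / (0.65 − 0.0737) = 15.09 m³/s.
= 1.509e+04 L/s.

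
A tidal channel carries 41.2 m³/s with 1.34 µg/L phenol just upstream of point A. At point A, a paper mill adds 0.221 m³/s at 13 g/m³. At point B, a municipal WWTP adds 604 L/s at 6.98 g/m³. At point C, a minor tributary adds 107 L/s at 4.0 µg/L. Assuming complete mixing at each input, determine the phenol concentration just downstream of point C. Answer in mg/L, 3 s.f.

1.34 µg/L = 0.00134 mg/L.
After input A: C = (41.2·0.00134 + 0.221·13) / 41.42 = 0.07069 mg/L.
604 L/s = 0.604 m³/s.
After input B: C = (41.42·0.07069 + 0.604·6.98) / 42.02 = 0.17 mg/L.
107 L/s = 0.107 m³/s.
4.0 µg/L = 0.004 mg/L.
After input C: C = (42.02·0.17 + 0.107·0.004) / 42.13 = 0.1696 mg/L.

0.170 mg/L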